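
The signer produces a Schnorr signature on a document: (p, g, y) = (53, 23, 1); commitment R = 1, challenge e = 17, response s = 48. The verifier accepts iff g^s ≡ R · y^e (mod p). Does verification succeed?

g^s mod p:
Squares mod 53: 23^1≡23, 23^2≡52, 23^4≡1, 23^8≡1, 23^16≡1, 23^32≡1
48 = 32 + 16, so 23^48 ≡ 1·1 ≡ 1 (mod 53)
R · y^e mod p:
Squares mod 53: 1^1≡1, 1^2≡1, 1^4≡1, 1^8≡1, 1^16≡1
17 = 16 + 1, so 1^17 ≡ 1·1 ≡ 1 (mod 53)
1·1 = 1 ≡ 1 (mod 53)
1 ≡ 1 (mod 53); signature holds.

passes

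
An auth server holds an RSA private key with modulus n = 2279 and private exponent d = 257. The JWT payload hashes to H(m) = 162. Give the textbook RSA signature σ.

Squares mod 2279: (H(m))^1≡162, (H(m))^2≡1175, (H(m))^4≡1830, (H(m))^8≡1049, (H(m))^16≡1923, (H(m))^32≡1391, (H(m))^64≡10, (H(m))^128≡100, (H(m))^256≡884
257 = 256 + 1, so (H(m))^257 ≡ 884·162 ≡ 1910 (mod 2279)

1910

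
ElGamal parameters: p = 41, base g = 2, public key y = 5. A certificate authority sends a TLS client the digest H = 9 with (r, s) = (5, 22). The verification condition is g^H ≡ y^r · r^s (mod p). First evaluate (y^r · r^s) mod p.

20

Squares mod 41: 5^1≡5, 5^2≡25, 5^4≡10
5 = 4 + 1, so 5^5 ≡ 10·5 ≡ 9 (mod 41)
Squares mod 41: 5^1≡5, 5^2≡25, 5^4≡10, 5^8≡18, 5^16≡37
22 = 16 + 4 + 2, so 5^22 ≡ 37·10·25 ≡ 25 (mod 41)
y^r · r^s ≡ 9·25 = 225 ≡ 20 (mod 41)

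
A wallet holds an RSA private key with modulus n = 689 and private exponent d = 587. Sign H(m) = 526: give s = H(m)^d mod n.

440

(H(m))^2 ≡ 526^2 = 276676 ≡ 387
(H(m))^4 ≡ 387^2 = 149769 ≡ 256
(H(m))^8 ≡ 256^2 = 65536 ≡ 81
(H(m))^16 ≡ 81^2 = 6561 ≡ 360
(H(m))^32 ≡ 360^2 = 129600 ≡ 68
(H(m))^64 ≡ 68^2 = 4624 ≡ 490
(H(m))^128 ≡ 490^2 = 240100 ≡ 328
(H(m))^256 ≡ 328^2 = 107584 ≡ 100
(H(m))^512 ≡ 100^2 = 10000 ≡ 354
587 = 512 + 64 + 8 + 2 + 1, so (H(m))^587 ≡ 354·490·81·387·526 ≡ 440 (mod 689)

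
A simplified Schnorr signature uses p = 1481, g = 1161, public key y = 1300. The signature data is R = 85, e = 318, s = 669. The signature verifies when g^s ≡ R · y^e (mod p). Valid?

yes

g^s mod p:
1161^2 = 1347921 ≡ 211
1161^4 ≡ 211^2 = 44521 ≡ 91
1161^8 ≡ 91^2 = 8281 ≡ 876
1161^16 ≡ 876^2 = 767376 ≡ 218
1161^32 ≡ 218^2 = 47524 ≡ 132
1161^64 ≡ 132^2 = 17424 ≡ 1133
1161^128 ≡ 1133^2 = 1283689 ≡ 1143
1161^256 ≡ 1143^2 = 1306449 ≡ 207
1161^512 ≡ 207^2 = 42849 ≡ 1381
669 = 512 + 128 + 16 + 8 + 4 + 1, so 1161^669 ≡ 1381·1143·218·876·91·1161 ≡ 148 (mod 1481)
R · y^e mod p:
1300^2 = 1690000 ≡ 179
1300^4 ≡ 179^2 = 32041 ≡ 940
1300^8 ≡ 940^2 = 883600 ≡ 924
1300^16 ≡ 924^2 = 853776 ≡ 720
1300^32 ≡ 720^2 = 518400 ≡ 50
1300^64 ≡ 50^2 = 2500 ≡ 1019
1300^128 ≡ 1019^2 = 1038361 ≡ 180
1300^256 ≡ 180^2 = 32400 ≡ 1299
318 = 256 + 32 + 16 + 8 + 4 + 2, so 1300^318 ≡ 1299·50·720·924·940·179 ≡ 1082 (mod 1481)
85·1082 = 91970 ≡ 148 (mod 1481)
148 ≡ 148 (mod 1481); signature holds.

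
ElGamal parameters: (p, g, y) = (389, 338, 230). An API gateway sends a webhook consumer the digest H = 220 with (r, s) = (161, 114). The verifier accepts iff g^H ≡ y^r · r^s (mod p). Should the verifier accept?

accept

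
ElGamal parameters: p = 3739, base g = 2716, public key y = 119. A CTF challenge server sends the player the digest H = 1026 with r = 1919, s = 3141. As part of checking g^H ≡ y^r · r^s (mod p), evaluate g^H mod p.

2716^1026 mod 3739 = 1605

1605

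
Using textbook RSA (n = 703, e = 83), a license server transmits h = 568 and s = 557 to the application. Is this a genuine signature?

s^83 mod 703 = 568
568 = h, so the signature checks out.

genuine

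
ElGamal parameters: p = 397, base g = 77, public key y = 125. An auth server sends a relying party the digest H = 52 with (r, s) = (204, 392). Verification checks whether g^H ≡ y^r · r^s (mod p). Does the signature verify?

Left side g^H mod p:
77^52 mod 397 = 306
Right side y^r · r^s mod p:
125^204 mod 397 = 273
204^392 mod 397 = 132
273·132 = 36036 ≡ 306 (mod 397)
306 ≡ 306 (mod 397), so the signature is genuine.

verifies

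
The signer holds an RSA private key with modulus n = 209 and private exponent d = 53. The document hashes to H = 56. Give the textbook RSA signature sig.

H^2 ≡ 56^2 = 3136 ≡ 1
H^4 ≡ 1^2 = 1
H^8 ≡ 1^2 = 1
H^16 ≡ 1^2 = 1
H^32 ≡ 1^2 = 1
53 = 32 + 16 + 4 + 1, so H^53 ≡ 1·1·1·56 ≡ 56 (mod 209)

56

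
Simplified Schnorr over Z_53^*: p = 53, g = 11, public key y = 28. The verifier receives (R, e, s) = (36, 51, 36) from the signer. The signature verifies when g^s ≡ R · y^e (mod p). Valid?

no

g^s mod p:
11^2 = 121 ≡ 15
11^4 ≡ 15^2 = 225 ≡ 13
11^8 ≡ 13^2 = 169 ≡ 10
11^16 ≡ 10^2 = 100 ≡ 47
11^32 ≡ 47^2 = 2209 ≡ 36
36 = 32 + 4, so 11^36 ≡ 36·13 ≡ 44 (mod 53)
R · y^e mod p:
28^2 = 784 ≡ 42
28^4 ≡ 42^2 = 1764 ≡ 15
28^8 ≡ 15^2 = 225 ≡ 13
28^16 ≡ 13^2 = 169 ≡ 10
28^32 ≡ 10^2 = 100 ≡ 47
51 = 32 + 16 + 2 + 1, so 28^51 ≡ 47·10·42·28 ≡ 36 (mod 53)
36·36 = 1296 ≡ 24 (mod 53)
44 ≠ 24; the check fails.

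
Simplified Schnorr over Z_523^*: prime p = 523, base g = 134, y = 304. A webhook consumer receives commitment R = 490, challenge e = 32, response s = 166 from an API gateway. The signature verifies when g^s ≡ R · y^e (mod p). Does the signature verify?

verifies

g^s mod p:
134^2 = 17956 ≡ 174
134^4 ≡ 174^2 = 30276 ≡ 465
134^8 ≡ 465^2 = 216225 ≡ 226
134^16 ≡ 226^2 = 51076 ≡ 345
134^32 ≡ 345^2 = 119025 ≡ 304
134^64 ≡ 304^2 = 92416 ≡ 368
134^128 ≡ 368^2 = 135424 ≡ 490
166 = 128 + 32 + 4 + 2, so 134^166 ≡ 490·304·465·174 ≡ 81 (mod 523)
R · y^e mod p:
304^2 = 92416 ≡ 368
304^4 ≡ 368^2 = 135424 ≡ 490
304^8 ≡ 490^2 = 240100 ≡ 43
304^16 ≡ 43^2 = 1849 ≡ 280
304^32 ≡ 280^2 = 78400 ≡ 473
490·473 = 231770 ≡ 81 (mod 523)
81 ≡ 81 (mod 523); signature holds.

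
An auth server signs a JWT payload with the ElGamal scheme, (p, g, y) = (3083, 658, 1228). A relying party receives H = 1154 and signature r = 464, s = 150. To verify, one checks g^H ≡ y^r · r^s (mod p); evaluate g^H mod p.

658^2 = 432964 ≡ 1344
658^4 ≡ 1344^2 = 1806336 ≡ 2781
658^8 ≡ 2781^2 = 7733961 ≡ 1797
658^16 ≡ 1797^2 = 3229209 ≡ 1308
658^32 ≡ 1308^2 = 1710864 ≡ 2882
658^64 ≡ 2882^2 = 8305924 ≡ 322
658^128 ≡ 322^2 = 103684 ≡ 1945
658^256 ≡ 1945^2 = 3783025 ≡ 184
658^512 ≡ 184^2 = 33856 ≡ 3026
658^1024 ≡ 3026^2 = 9156676 ≡ 166
1154 = 1024 + 128 + 2, so 658^1154 ≡ 166·1945·1344 ≡ 1947 (mod 3083)

1947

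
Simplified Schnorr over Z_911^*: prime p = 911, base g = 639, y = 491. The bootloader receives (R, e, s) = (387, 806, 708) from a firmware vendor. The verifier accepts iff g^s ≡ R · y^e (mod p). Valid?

yes

g^s mod p:
Squares mod 911: 639^1≡639, 639^2≡193, 639^4≡809, 639^8≡383, 639^16≡18, 639^32≡324, 639^64≡211, 639^128≡793, 639^256≡259, 639^512≡578
708 = 512 + 128 + 64 + 4, so 639^708 ≡ 578·793·211·809 ≡ 387 (mod 911)
R · y^e mod p:
Squares mod 911: 491^1≡491, 491^2≡577, 491^4≡414, 491^8≡128, 491^16≡897, 491^32≡196, 491^64≡154, 491^128≡30, 491^256≡900, 491^512≡121
806 = 512 + 256 + 32 + 4 + 2, so 491^806 ≡ 121·900·196·414·577 ≡ 1 (mod 911)
387·1 = 387 ≡ 387 (mod 911)
387 ≡ 387 (mod 911); signature holds.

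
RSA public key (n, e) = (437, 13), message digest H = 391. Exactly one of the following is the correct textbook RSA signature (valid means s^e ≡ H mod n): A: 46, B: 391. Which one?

B

Candidate A: Squares mod 437: 46^1≡46, 46^2≡368, 46^4≡391, 46^8≡368; 13 = 8 + 4 + 1, so 46^13 ≡ 368·391·46 ≡ 46 (mod 437)
Candidate B: Squares mod 437: 391^1≡391, 391^2≡368, 391^4≡391, 391^8≡368; 13 = 8 + 4 + 1, so 391^13 ≡ 368·391·391 ≡ 391 (mod 437)
  → matches H = 391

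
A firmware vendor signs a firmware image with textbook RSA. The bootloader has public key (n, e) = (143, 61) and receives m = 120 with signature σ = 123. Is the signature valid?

Squares mod 143: σ^1≡123, σ^2≡114, σ^4≡126, σ^8≡3, σ^16≡9, σ^32≡81
61 = 32 + 16 + 8 + 4 + 1, so σ^61 ≡ 81·9·3·126·123 ≡ 123 (mod 143)
123 ≠ 120, so verification fails.

invalid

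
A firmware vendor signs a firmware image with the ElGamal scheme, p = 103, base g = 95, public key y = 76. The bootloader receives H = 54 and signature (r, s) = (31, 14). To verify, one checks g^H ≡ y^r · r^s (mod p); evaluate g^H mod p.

100

Squares mod 103: 95^1≡95, 95^2≡64, 95^4≡79, 95^8≡61, 95^16≡13, 95^32≡66
54 = 32 + 16 + 4 + 2, so 95^54 ≡ 66·13·79·64 ≡ 100 (mod 103)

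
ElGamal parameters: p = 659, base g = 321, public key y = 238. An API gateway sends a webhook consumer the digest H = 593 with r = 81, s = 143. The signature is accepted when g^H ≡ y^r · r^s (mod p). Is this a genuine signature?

Left side g^H mod p:
321^2 = 103041 ≡ 237
321^4 ≡ 237^2 = 56169 ≡ 154
321^8 ≡ 154^2 = 23716 ≡ 651
321^16 ≡ 651^2 = 423801 ≡ 64
321^32 ≡ 64^2 = 4096 ≡ 142
321^64 ≡ 142^2 = 20164 ≡ 394
321^128 ≡ 394^2 = 155236 ≡ 371
321^256 ≡ 371^2 = 137641 ≡ 569
321^512 ≡ 569^2 = 323761 ≡ 192
593 = 512 + 64 + 16 + 1, so 321^593 ≡ 192·394·64·321 ≡ 61 (mod 659)
Right side y^r · r^s mod p:
238^2 = 56644 ≡ 629
238^4 ≡ 629^2 = 395641 ≡ 241
238^8 ≡ 241^2 = 58081 ≡ 89
238^16 ≡ 89^2 = 7921 ≡ 13
238^32 ≡ 13^2 = 169
238^64 ≡ 169^2 = 28561 ≡ 224
81 = 64 + 16 + 1, so 238^81 ≡ 224·13·238 ≡ 447 (mod 659)
81^2 = 6561 ≡ 630
81^4 ≡ 630^2 = 396900 ≡ 182
81^8 ≡ 182^2 = 33124 ≡ 174
81^16 ≡ 174^2 = 30276 ≡ 621
81^32 ≡ 621^2 = 385641 ≡ 126
81^64 ≡ 126^2 = 15876 ≡ 60
81^128 ≡ 60^2 = 3600 ≡ 305
143 = 128 + 8 + 4 + 2 + 1, so 81^143 ≡ 305·174·182·630·81 ≡ 581 (mod 659)
447·581 = 259707 ≡ 61 (mod 659)
61 ≡ 61 (mod 659), so the signature is genuine.

genuine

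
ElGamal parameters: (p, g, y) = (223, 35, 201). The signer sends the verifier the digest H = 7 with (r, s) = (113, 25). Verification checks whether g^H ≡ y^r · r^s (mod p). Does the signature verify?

verifies

Left side g^H mod p:
35^2 = 1225 ≡ 110
35^4 ≡ 110^2 = 12100 ≡ 58
7 = 4 + 2 + 1, so 35^7 ≡ 58·110·35 ≡ 77 (mod 223)
Right side y^r · r^s mod p:
201^2 = 40401 ≡ 38
201^4 ≡ 38^2 = 1444 ≡ 106
201^8 ≡ 106^2 = 11236 ≡ 86
201^16 ≡ 86^2 = 7396 ≡ 37
201^32 ≡ 37^2 = 1369 ≡ 31
201^64 ≡ 31^2 = 961 ≡ 69
113 = 64 + 32 + 16 + 1, so 201^113 ≡ 69·31·37·201 ≡ 38 (mod 223)
113^2 = 12769 ≡ 58
113^4 ≡ 58^2 = 3364 ≡ 19
113^8 ≡ 19^2 = 361 ≡ 138
113^16 ≡ 138^2 = 19044 ≡ 89
25 = 16 + 8 + 1, so 113^25 ≡ 89·138·113 ≡ 137 (mod 223)
38·137 = 5206 ≡ 77 (mod 223)
77 ≡ 77 (mod 223), so the signature is genuine.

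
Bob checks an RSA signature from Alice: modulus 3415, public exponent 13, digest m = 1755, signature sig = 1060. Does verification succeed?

fails

Squares mod 3415: sig^1≡1060, sig^2≡65, sig^4≡810, sig^8≡420
13 = 8 + 4 + 1, so sig^13 ≡ 420·810·1060 ≡ 1660 (mod 3415)
sig^13 mod 3415 = 1660, but m = 1755.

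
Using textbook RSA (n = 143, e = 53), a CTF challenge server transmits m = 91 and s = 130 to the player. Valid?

yes

s^53 mod 143 = 91
s^53 mod 143 = 91 matches m.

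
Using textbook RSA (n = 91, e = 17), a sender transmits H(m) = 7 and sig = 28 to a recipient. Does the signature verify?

sig^17 mod 91 = 84
84 ≠ 7, so verification fails.

does not verify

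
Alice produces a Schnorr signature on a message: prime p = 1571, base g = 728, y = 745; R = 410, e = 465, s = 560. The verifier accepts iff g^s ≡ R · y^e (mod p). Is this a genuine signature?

g^s mod p:
Squares mod 1571: 728^1≡728, 728^2≡557, 728^4≡762, 728^8≡945, 728^16≡697, 728^32≡370, 728^64≡223, 728^128≡1028, 728^256≡1072, 728^512≡783
560 = 512 + 32 + 16, so 728^560 ≡ 783·370·697 ≡ 956 (mod 1571)
R · y^e mod p:
Squares mod 1571: 745^1≡745, 745^2≡462, 745^4≡1359, 745^8≡956, 745^16≡1185, 745^32≡1322, 745^64≡732, 745^128≡113, 745^256≡201
465 = 256 + 128 + 64 + 16 + 1, so 745^465 ≡ 201·113·732·1185·745 ≡ 1371 (mod 1571)
410·1371 = 562110 ≡ 1263 (mod 1571)
956 ≠ 1263; the check fails.

forged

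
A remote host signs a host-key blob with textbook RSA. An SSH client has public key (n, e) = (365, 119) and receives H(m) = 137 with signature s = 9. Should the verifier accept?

s^2 ≡ 9^2 = 81
s^4 ≡ 81^2 = 6561 ≡ 356
s^8 ≡ 356^2 = 126736 ≡ 81
s^16 ≡ 81^2 = 6561 ≡ 356
s^32 ≡ 356^2 = 126736 ≡ 81
s^64 ≡ 81^2 = 6561 ≡ 356
119 = 64 + 32 + 16 + 4 + 2 + 1, so s^119 ≡ 356·81·356·356·81·9 ≡ 284 (mod 365)
s^119 mod 365 = 284, but H(m) = 137.

reject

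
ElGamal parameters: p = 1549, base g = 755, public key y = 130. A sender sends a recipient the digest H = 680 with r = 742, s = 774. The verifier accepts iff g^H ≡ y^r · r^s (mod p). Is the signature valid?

valid

Left side g^H mod p:
Squares mod 1549: 755^1≡755, 755^2≡1542, 755^4≡49, 755^8≡852, 755^16≡972, 755^32≡1443, 755^64≡393, 755^128≡1098, 755^256≡482, 755^512≡1523
680 = 512 + 128 + 32 + 8, so 755^680 ≡ 1523·1098·1443·852 ≡ 122 (mod 1549)
Right side y^r · r^s mod p:
Squares mod 1549: 130^1≡130, 130^2≡1410, 130^4≡733, 130^8≡1335, 130^16≡875, 130^32≡419, 130^64≡524, 130^128≡403, 130^256≡1313, 130^512≡1481
742 = 512 + 128 + 64 + 32 + 4 + 2, so 130^742 ≡ 1481·403·524·419·733·1410 ≡ 122 (mod 1549)
Squares mod 1549: 742^1≡742, 742^2≡669, 742^4≡1449, 742^8≡706, 742^16≡1207, 742^32≡789, 742^64≡1372, 742^128≡349, 742^256≡979, 742^512≡1159
774 = 512 + 256 + 4 + 2, so 742^774 ≡ 1159·979·1449·669 ≡ 1 (mod 1549)
122·1 = 122 ≡ 122 (mod 1549)
122 ≡ 122 (mod 1549), so the signature is genuine.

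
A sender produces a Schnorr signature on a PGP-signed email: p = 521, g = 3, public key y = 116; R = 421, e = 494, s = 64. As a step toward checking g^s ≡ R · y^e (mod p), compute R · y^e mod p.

105

116^2 = 13456 ≡ 431
116^4 ≡ 431^2 = 185761 ≡ 285
116^8 ≡ 285^2 = 81225 ≡ 470
116^16 ≡ 470^2 = 220900 ≡ 517
116^32 ≡ 517^2 = 267289 ≡ 16
116^64 ≡ 16^2 = 256
116^128 ≡ 256^2 = 65536 ≡ 411
116^256 ≡ 411^2 = 168921 ≡ 117
494 = 256 + 128 + 64 + 32 + 8 + 4 + 2, so 116^494 ≡ 117·411·256·16·470·285·431 ≡ 25 (mod 521)
R · y^e ≡ 421·25 = 10525 ≡ 105 (mod 521)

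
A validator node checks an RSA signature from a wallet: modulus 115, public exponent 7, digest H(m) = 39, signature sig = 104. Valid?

yes

sig^7 mod 115 = 39
Since 39 equals the digest 39, verification succeeds.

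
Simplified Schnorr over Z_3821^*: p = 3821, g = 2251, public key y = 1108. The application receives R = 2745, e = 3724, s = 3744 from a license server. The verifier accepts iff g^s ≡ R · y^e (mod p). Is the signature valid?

g^s mod p:
2251^3744 mod 3821 = 3108
R · y^e mod p:
1108^3724 mod 3821 = 3463
2745·3463 = 9505935 ≡ 3108 (mod 3821)
3108 ≡ 3108 (mod 3821); signature holds.

valid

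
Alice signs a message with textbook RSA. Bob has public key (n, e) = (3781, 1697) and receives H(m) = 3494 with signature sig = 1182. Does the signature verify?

sig^1697 mod 3781 = 3494
sig^1697 mod 3781 = 3494 matches H(m).

verifies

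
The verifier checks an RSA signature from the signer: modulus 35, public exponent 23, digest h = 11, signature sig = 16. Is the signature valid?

sig^23 mod 35 = 11
11 = h, so the signature checks out.

valid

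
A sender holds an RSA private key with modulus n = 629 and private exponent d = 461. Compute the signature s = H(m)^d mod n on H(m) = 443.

443

(H(m))^461 mod 629 = 443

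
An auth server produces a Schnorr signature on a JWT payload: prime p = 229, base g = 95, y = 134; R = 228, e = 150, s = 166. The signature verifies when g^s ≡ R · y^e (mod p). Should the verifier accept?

g^s mod p:
95^2 = 9025 ≡ 94
95^4 ≡ 94^2 = 8836 ≡ 134
95^8 ≡ 134^2 = 17956 ≡ 94
95^16 ≡ 94^2 = 8836 ≡ 134
95^32 ≡ 134^2 = 17956 ≡ 94
95^64 ≡ 94^2 = 8836 ≡ 134
95^128 ≡ 134^2 = 17956 ≡ 94
166 = 128 + 32 + 4 + 2, so 95^166 ≡ 94·94·134·94 ≡ 134 (mod 229)
R · y^e mod p:
134^2 = 17956 ≡ 94
134^4 ≡ 94^2 = 8836 ≡ 134
134^8 ≡ 134^2 = 17956 ≡ 94
134^16 ≡ 94^2 = 8836 ≡ 134
134^32 ≡ 134^2 = 17956 ≡ 94
134^64 ≡ 94^2 = 8836 ≡ 134
134^128 ≡ 134^2 = 17956 ≡ 94
150 = 128 + 16 + 4 + 2, so 134^150 ≡ 94·134·134·94 ≡ 1 (mod 229)
228·1 = 228 ≡ 228 (mod 229)
134 ≠ 228; the check fails.

reject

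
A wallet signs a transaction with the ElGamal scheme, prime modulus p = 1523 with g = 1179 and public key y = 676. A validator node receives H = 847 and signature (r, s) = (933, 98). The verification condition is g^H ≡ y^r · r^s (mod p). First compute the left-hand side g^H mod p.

1179^847 mod 1523 = 480

480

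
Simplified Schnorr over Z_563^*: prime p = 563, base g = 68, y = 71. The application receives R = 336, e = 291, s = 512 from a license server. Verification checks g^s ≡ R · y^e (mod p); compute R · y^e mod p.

21

Squares mod 563: 71^1≡71, 71^2≡537, 71^4≡113, 71^8≡383, 71^16≡309, 71^32≡334, 71^64≡82, 71^128≡531, 71^256≡461
291 = 256 + 32 + 2 + 1, so 71^291 ≡ 461·334·537·71 ≡ 176 (mod 563)
R · y^e ≡ 336·176 = 59136 ≡ 21 (mod 563)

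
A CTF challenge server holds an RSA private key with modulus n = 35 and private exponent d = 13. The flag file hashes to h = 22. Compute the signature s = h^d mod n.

h^2 ≡ 22^2 = 484 ≡ 29
h^4 ≡ 29^2 = 841 ≡ 1
h^8 ≡ 1^2 = 1
13 = 8 + 4 + 1, so h^13 ≡ 1·1·22 ≡ 22 (mod 35)

22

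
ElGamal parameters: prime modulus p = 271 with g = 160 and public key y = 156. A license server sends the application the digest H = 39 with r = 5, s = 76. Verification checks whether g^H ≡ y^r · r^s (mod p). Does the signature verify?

verifies

Left side g^H mod p:
Squares mod 271: 160^1≡160, 160^2≡126, 160^4≡158, 160^8≡32, 160^16≡211, 160^32≡77
39 = 32 + 4 + 2 + 1, so 160^39 ≡ 77·158·126·160 ≡ 178 (mod 271)
Right side y^r · r^s mod p:
Squares mod 271: 156^1≡156, 156^2≡217, 156^4≡206
5 = 4 + 1, so 156^5 ≡ 206·156 ≡ 158 (mod 271)
Squares mod 271: 5^1≡5, 5^2≡25, 5^4≡83, 5^8≡114, 5^16≡259, 5^32≡144, 5^64≡140
76 = 64 + 8 + 4, so 5^76 ≡ 140·114·83 ≡ 32 (mod 271)
158·32 = 5056 ≡ 178 (mod 271)
178 ≡ 178 (mod 271), so the signature is genuine.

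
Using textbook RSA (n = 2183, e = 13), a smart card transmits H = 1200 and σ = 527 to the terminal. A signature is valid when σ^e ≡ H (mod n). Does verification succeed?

fails

σ^13 mod 2183 = 863
σ^13 mod 2183 = 863, but H = 1200.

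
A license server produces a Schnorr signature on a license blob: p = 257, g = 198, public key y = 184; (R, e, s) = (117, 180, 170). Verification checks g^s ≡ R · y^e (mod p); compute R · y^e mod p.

184^2 = 33856 ≡ 189
184^4 ≡ 189^2 = 35721 ≡ 255
184^8 ≡ 255^2 = 65025 ≡ 4
184^16 ≡ 4^2 = 16
184^32 ≡ 16^2 = 256
184^64 ≡ 256^2 = 65536 ≡ 1
184^128 ≡ 1^2 = 1
180 = 128 + 32 + 16 + 4, so 184^180 ≡ 1·256·16·255 ≡ 32 (mod 257)
R · y^e ≡ 117·32 = 3744 ≡ 146 (mod 257)

146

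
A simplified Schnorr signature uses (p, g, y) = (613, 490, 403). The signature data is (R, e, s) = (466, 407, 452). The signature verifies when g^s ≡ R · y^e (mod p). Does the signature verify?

verifies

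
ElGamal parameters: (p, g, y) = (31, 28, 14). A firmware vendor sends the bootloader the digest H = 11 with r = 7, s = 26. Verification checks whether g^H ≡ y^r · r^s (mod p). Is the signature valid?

invalid

Left side g^H mod p:
28^2 = 784 ≡ 9
28^4 ≡ 9^2 = 81 ≡ 19
28^8 ≡ 19^2 = 361 ≡ 20
11 = 8 + 2 + 1, so 28^11 ≡ 20·9·28 ≡ 18 (mod 31)
Right side y^r · r^s mod p:
14^2 = 196 ≡ 10
14^4 ≡ 10^2 = 100 ≡ 7
7 = 4 + 2 + 1, so 14^7 ≡ 7·10·14 ≡ 19 (mod 31)
7^2 = 49 ≡ 18
7^4 ≡ 18^2 = 324 ≡ 14
7^8 ≡ 14^2 = 196 ≡ 10
7^16 ≡ 10^2 = 100 ≡ 7
26 = 16 + 8 + 2, so 7^26 ≡ 7·10·18 ≡ 20 (mod 31)
19·20 = 380 ≡ 8 (mod 31)
18 ≠ 8, so verification fails.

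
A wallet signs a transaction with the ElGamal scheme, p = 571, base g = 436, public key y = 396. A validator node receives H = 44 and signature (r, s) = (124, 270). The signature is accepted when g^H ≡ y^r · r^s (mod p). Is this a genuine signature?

genuine

Left side g^H mod p:
Squares mod 571: 436^1≡436, 436^2≡524, 436^4≡496, 436^8≡486, 436^16≡373, 436^32≡376
44 = 32 + 8 + 4, so 436^44 ≡ 376·486·496 ≡ 513 (mod 571)
Right side y^r · r^s mod p:
Squares mod 571: 396^1≡396, 396^2≡362, 396^4≡285, 396^8≡143, 396^16≡464, 396^32≡29, 396^64≡270
124 = 64 + 32 + 16 + 8 + 4, so 396^124 ≡ 270·29·464·143·285 ≡ 376 (mod 571)
Squares mod 571: 124^1≡124, 124^2≡530, 124^4≡539, 124^8≡453, 124^16≡220, 124^32≡436, 124^64≡524, 124^128≡496, 124^256≡486
270 = 256 + 8 + 4 + 2, so 124^270 ≡ 486·453·539·530 ≡ 94 (mod 571)
376·94 = 35344 ≡ 513 (mod 571)
513 ≡ 513 (mod 571), so the signature is genuine.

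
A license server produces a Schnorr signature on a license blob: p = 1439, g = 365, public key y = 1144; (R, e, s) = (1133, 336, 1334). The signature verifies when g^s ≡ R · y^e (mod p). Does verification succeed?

g^s mod p:
365^2 = 133225 ≡ 837
365^4 ≡ 837^2 = 700569 ≡ 1215
365^8 ≡ 1215^2 = 1476225 ≡ 1250
365^16 ≡ 1250^2 = 1562500 ≡ 1185
365^32 ≡ 1185^2 = 1404225 ≡ 1200
365^64 ≡ 1200^2 = 1440000 ≡ 1000
365^128 ≡ 1000^2 = 1000000 ≡ 1334
365^256 ≡ 1334^2 = 1779556 ≡ 952
365^512 ≡ 952^2 = 906304 ≡ 1173
365^1024 ≡ 1173^2 = 1375929 ≡ 245
1334 = 1024 + 256 + 32 + 16 + 4 + 2, so 365^1334 ≡ 245·952·1200·1185·1215·837 ≡ 694 (mod 1439)
R · y^e mod p:
1144^2 = 1308736 ≡ 685
1144^4 ≡ 685^2 = 469225 ≡ 111
1144^8 ≡ 111^2 = 12321 ≡ 809
1144^16 ≡ 809^2 = 654481 ≡ 1175
1144^32 ≡ 1175^2 = 1380625 ≡ 624
1144^64 ≡ 624^2 = 389376 ≡ 846
1144^128 ≡ 846^2 = 715716 ≡ 533
1144^256 ≡ 533^2 = 284089 ≡ 606
336 = 256 + 64 + 16, so 1144^336 ≡ 606·846·1175 ≡ 120 (mod 1439)
1133·120 = 135960 ≡ 694 (mod 1439)
694 ≡ 694 (mod 1439); signature holds.

passes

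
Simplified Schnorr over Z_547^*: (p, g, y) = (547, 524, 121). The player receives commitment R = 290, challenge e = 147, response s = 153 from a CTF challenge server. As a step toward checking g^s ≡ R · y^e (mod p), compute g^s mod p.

85

Squares mod 547: 524^1≡524, 524^2≡529, 524^4≡324, 524^8≡499, 524^16≡116, 524^32≡328, 524^64≡372, 524^128≡540
153 = 128 + 16 + 8 + 1, so 524^153 ≡ 540·116·499·524 ≡ 85 (mod 547)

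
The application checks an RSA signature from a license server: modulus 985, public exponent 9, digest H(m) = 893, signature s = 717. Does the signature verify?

Squares mod 985: s^1≡717, s^2≡904, s^4≡651, s^8≡251
9 = 8 + 1, so s^9 ≡ 251·717 ≡ 697 (mod 985)
The recovered value 697 does not match the digest 893.

does not verify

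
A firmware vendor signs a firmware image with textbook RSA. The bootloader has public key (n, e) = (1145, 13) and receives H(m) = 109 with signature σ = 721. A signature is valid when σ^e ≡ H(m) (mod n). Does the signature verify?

does not verify

σ^2 ≡ 721^2 = 519841 ≡ 11
σ^4 ≡ 11^2 = 121
σ^8 ≡ 121^2 = 14641 ≡ 901
13 = 8 + 4 + 1, so σ^13 ≡ 901·121·721 ≡ 1036 (mod 1145)
The recovered value 1036 does not match the digest 109.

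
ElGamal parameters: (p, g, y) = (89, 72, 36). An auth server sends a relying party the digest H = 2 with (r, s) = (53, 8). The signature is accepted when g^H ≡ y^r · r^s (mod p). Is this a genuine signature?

forged

Left side g^H mod p:
72^2 = 5184 ≡ 22
Right side y^r · r^s mod p:
36^2 = 1296 ≡ 50
36^4 ≡ 50^2 = 2500 ≡ 8
36^8 ≡ 8^2 = 64
36^16 ≡ 64^2 = 4096 ≡ 2
36^32 ≡ 2^2 = 4
53 = 32 + 16 + 4 + 1, so 36^53 ≡ 4·2·8·36 ≡ 79 (mod 89)
53^2 = 2809 ≡ 50
53^4 ≡ 50^2 = 2500 ≡ 8
53^8 ≡ 8^2 = 64
79·64 = 5056 ≡ 72 (mod 89)
22 ≠ 72, so verification fails.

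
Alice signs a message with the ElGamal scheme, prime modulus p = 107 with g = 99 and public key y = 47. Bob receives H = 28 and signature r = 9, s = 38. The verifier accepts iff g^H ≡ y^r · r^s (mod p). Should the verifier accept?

Left side g^H mod p:
99^28 mod 107 = 39
Right side y^r · r^s mod p:
47^9 mod 107 = 92
9^38 mod 107 = 83
92·83 = 7636 ≡ 39 (mod 107)
39 ≡ 39 (mod 107), so the signature is genuine.

accept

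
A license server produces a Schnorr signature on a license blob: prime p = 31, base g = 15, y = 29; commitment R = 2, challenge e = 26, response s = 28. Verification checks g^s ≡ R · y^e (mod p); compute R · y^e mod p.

29^26 mod 31 = 2
R · y^e ≡ 2·2 = 4 ≡ 4 (mod 31)

4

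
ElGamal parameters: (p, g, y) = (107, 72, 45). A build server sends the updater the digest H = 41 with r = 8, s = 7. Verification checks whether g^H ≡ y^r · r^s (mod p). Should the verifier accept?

accept

Left side g^H mod p:
72^2 = 5184 ≡ 48
72^4 ≡ 48^2 = 2304 ≡ 57
72^8 ≡ 57^2 = 3249 ≡ 39
72^16 ≡ 39^2 = 1521 ≡ 23
72^32 ≡ 23^2 = 529 ≡ 101
41 = 32 + 8 + 1, so 72^41 ≡ 101·39·72 ≡ 58 (mod 107)
Right side y^r · r^s mod p:
45^2 = 2025 ≡ 99
45^4 ≡ 99^2 = 9801 ≡ 64
45^8 ≡ 64^2 = 4096 ≡ 30
8^2 = 64
8^4 ≡ 64^2 = 4096 ≡ 30
7 = 4 + 2 + 1, so 8^7 ≡ 30·64·8 ≡ 59 (mod 107)
30·59 = 1770 ≡ 58 (mod 107)
58 ≡ 58 (mod 107), so the signature is genuine.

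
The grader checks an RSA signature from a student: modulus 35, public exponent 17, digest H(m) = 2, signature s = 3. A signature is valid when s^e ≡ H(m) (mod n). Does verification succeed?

fails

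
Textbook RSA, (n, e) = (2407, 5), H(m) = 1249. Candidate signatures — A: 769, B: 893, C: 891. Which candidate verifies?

Candidate A: Squares mod 2407: 769^1≡769, 769^2≡1646, 769^4≡1441; 5 = 4 + 1, so 769^5 ≡ 1441·769 ≡ 909 (mod 2407)
Candidate B: Squares mod 2407: 893^1≡893, 893^2≡732, 893^4≡1470; 5 = 4 + 1, so 893^5 ≡ 1470·893 ≡ 895 (mod 2407)
Candidate C: Squares mod 2407: 891^1≡891, 891^2≡1978, 891^4≡1109; 5 = 4 + 1, so 891^5 ≡ 1109·891 ≡ 1249 (mod 2407)
  → matches H(m) = 1249

C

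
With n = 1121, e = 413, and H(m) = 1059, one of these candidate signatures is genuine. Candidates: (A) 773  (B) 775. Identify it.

B

Candidate A: 773^2 = 597529 ≡ 36; 773^4 ≡ 36^2 = 1296 ≡ 175; 773^8 ≡ 175^2 = 30625 ≡ 358; 773^16 ≡ 358^2 = 128164 ≡ 370; 773^32 ≡ 370^2 = 136900 ≡ 138; 773^64 ≡ 138^2 = 19044 ≡ 1108; 773^128 ≡ 1108^2 = 1227664 ≡ 169; 773^256 ≡ 169^2 = 28561 ≡ 536; 413 = 256 + 128 + 16 + 8 + 4 + 1, so 773^413 ≡ 536·169·370·358·175·773 ≡ 630 (mod 1121)
Candidate B: 775^2 = 600625 ≡ 890; 775^4 ≡ 890^2 = 792100 ≡ 674; 775^8 ≡ 674^2 = 454276 ≡ 271; 775^16 ≡ 271^2 = 73441 ≡ 576; 775^32 ≡ 576^2 = 331776 ≡ 1081; 775^64 ≡ 1081^2 = 1168561 ≡ 479; 775^128 ≡ 479^2 = 229441 ≡ 757; 775^256 ≡ 757^2 = 573049 ≡ 218; 413 = 256 + 128 + 16 + 8 + 4 + 1, so 775^413 ≡ 218·757·576·271·674·775 ≡ 1059 (mod 1121)
  → matches H(m) = 1059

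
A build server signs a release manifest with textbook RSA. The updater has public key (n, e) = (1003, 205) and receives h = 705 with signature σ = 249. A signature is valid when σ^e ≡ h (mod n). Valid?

no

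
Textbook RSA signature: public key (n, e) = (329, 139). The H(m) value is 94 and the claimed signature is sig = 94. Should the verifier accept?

sig^139 mod 329 = 94
94 = H(m), so the signature checks out.

accept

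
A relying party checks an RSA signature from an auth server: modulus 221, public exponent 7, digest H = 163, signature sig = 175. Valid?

yes

sig^2 ≡ 175^2 = 30625 ≡ 127
sig^4 ≡ 127^2 = 16129 ≡ 217
7 = 4 + 2 + 1, so sig^7 ≡ 217·127·175 ≡ 163 (mod 221)
163 = H, so the signature checks out.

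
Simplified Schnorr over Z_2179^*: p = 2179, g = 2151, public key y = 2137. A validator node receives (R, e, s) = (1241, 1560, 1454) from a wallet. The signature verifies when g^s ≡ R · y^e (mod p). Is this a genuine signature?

forged

g^s mod p:
2151^2 = 4626801 ≡ 784
2151^4 ≡ 784^2 = 614656 ≡ 178
2151^8 ≡ 178^2 = 31684 ≡ 1178
2151^16 ≡ 1178^2 = 1387684 ≡ 1840
2151^32 ≡ 1840^2 = 3385600 ≡ 1613
2151^64 ≡ 1613^2 = 2601769 ≡ 43
2151^128 ≡ 43^2 = 1849
2151^256 ≡ 1849^2 = 3418801 ≡ 2129
2151^512 ≡ 2129^2 = 4532641 ≡ 321
2151^1024 ≡ 321^2 = 103041 ≡ 628
1454 = 1024 + 256 + 128 + 32 + 8 + 4 + 2, so 2151^1454 ≡ 628·2129·1849·1613·1178·178·784 ≡ 839 (mod 2179)
R · y^e mod p:
2137^2 = 4566769 ≡ 1764
2137^4 ≡ 1764^2 = 3111696 ≡ 84
2137^8 ≡ 84^2 = 7056 ≡ 519
2137^16 ≡ 519^2 = 269361 ≡ 1344
2137^32 ≡ 1344^2 = 1806336 ≡ 2124
2137^64 ≡ 2124^2 = 4511376 ≡ 846
2137^128 ≡ 846^2 = 715716 ≡ 1004
2137^256 ≡ 1004^2 = 1008016 ≡ 1318
2137^512 ≡ 1318^2 = 1737124 ≡ 461
2137^1024 ≡ 461^2 = 212521 ≡ 1158
1560 = 1024 + 512 + 16 + 8, so 2137^1560 ≡ 1158·461·1344·519 ≡ 6 (mod 2179)
1241·6 = 7446 ≡ 909 (mod 2179)
839 ≠ 909; the check fails.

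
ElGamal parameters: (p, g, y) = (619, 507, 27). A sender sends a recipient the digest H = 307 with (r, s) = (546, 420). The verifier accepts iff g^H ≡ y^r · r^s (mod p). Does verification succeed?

Left side g^H mod p:
507^2 = 257049 ≡ 164
507^4 ≡ 164^2 = 26896 ≡ 279
507^8 ≡ 279^2 = 77841 ≡ 466
507^16 ≡ 466^2 = 217156 ≡ 506
507^32 ≡ 506^2 = 256036 ≡ 389
507^64 ≡ 389^2 = 151321 ≡ 285
507^128 ≡ 285^2 = 81225 ≡ 136
507^256 ≡ 136^2 = 18496 ≡ 545
307 = 256 + 32 + 16 + 2 + 1, so 507^307 ≡ 545·389·506·164·507 ≡ 117 (mod 619)
Right side y^r · r^s mod p:
27^2 = 729 ≡ 110
27^4 ≡ 110^2 = 12100 ≡ 339
27^8 ≡ 339^2 = 114921 ≡ 406
27^16 ≡ 406^2 = 164836 ≡ 182
27^32 ≡ 182^2 = 33124 ≡ 317
27^64 ≡ 317^2 = 100489 ≡ 211
27^128 ≡ 211^2 = 44521 ≡ 572
27^256 ≡ 572^2 = 327184 ≡ 352
27^512 ≡ 352^2 = 123904 ≡ 104
546 = 512 + 32 + 2, so 27^546 ≡ 104·317·110 ≡ 378 (mod 619)
546^2 = 298116 ≡ 377
546^4 ≡ 377^2 = 142129 ≡ 378
546^8 ≡ 378^2 = 142884 ≡ 514
546^16 ≡ 514^2 = 264196 ≡ 502
546^32 ≡ 502^2 = 252004 ≡ 71
546^64 ≡ 71^2 = 5041 ≡ 89
546^128 ≡ 89^2 = 7921 ≡ 493
546^256 ≡ 493^2 = 243049 ≡ 401
420 = 256 + 128 + 32 + 4, so 546^420 ≡ 401·493·71·378 ≡ 514 (mod 619)
378·514 = 194292 ≡ 545 (mod 619)
117 ≠ 545, so verification fails.

fails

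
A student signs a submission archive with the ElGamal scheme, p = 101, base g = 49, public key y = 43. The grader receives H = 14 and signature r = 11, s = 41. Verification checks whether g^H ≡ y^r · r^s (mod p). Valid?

Left side g^H mod p:
Squares mod 101: 49^1≡49, 49^2≡78, 49^4≡24, 49^8≡71
14 = 8 + 4 + 2, so 49^14 ≡ 71·24·78 ≡ 97 (mod 101)
Right side y^r · r^s mod p:
Squares mod 101: 43^1≡43, 43^2≡31, 43^4≡52, 43^8≡78
11 = 8 + 2 + 1, so 43^11 ≡ 78·31·43 ≡ 45 (mod 101)
Squares mod 101: 11^1≡11, 11^2≡20, 11^4≡97, 11^8≡16, 11^16≡54, 11^32≡88
41 = 32 + 8 + 1, so 11^41 ≡ 88·16·11 ≡ 35 (mod 101)
45·35 = 1575 ≡ 60 (mod 101)
97 ≠ 60, so verification fails.

no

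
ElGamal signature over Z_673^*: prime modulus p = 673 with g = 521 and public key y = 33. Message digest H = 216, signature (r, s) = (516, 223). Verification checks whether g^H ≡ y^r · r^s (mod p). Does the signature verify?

does not verify

Left side g^H mod p:
521^2 = 271441 ≡ 222
521^4 ≡ 222^2 = 49284 ≡ 155
521^8 ≡ 155^2 = 24025 ≡ 470
521^16 ≡ 470^2 = 220900 ≡ 156
521^32 ≡ 156^2 = 24336 ≡ 108
521^64 ≡ 108^2 = 11664 ≡ 223
521^128 ≡ 223^2 = 49729 ≡ 600
216 = 128 + 64 + 16 + 8, so 521^216 ≡ 600·223·156·470 ≡ 661 (mod 673)
Right side y^r · r^s mod p:
33^2 = 1089 ≡ 416
33^4 ≡ 416^2 = 173056 ≡ 95
33^8 ≡ 95^2 = 9025 ≡ 276
33^16 ≡ 276^2 = 76176 ≡ 127
33^32 ≡ 127^2 = 16129 ≡ 650
33^64 ≡ 650^2 = 422500 ≡ 529
33^128 ≡ 529^2 = 279841 ≡ 546
33^256 ≡ 546^2 = 298116 ≡ 650
33^512 ≡ 650^2 = 422500 ≡ 529
516 = 512 + 4, so 33^516 ≡ 529·95 ≡ 453 (mod 673)
516^2 = 266256 ≡ 421
516^4 ≡ 421^2 = 177241 ≡ 242
516^8 ≡ 242^2 = 58564 ≡ 13
516^16 ≡ 13^2 = 169
516^32 ≡ 169^2 = 28561 ≡ 295
516^64 ≡ 295^2 = 87025 ≡ 208
516^128 ≡ 208^2 = 43264 ≡ 192
223 = 128 + 64 + 16 + 8 + 4 + 2 + 1, so 516^223 ≡ 192·208·169·13·242·421·516 ≡ 247 (mod 673)
453·247 = 111891 ≡ 173 (mod 673)
661 ≠ 173, so verification fails.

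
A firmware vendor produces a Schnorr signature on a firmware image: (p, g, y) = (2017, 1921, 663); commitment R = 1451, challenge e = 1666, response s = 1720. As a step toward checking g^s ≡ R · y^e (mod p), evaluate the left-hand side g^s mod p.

1352

1921^2 = 3690241 ≡ 1148
1921^4 ≡ 1148^2 = 1317904 ≡ 803
1921^8 ≡ 803^2 = 644809 ≡ 1386
1921^16 ≡ 1386^2 = 1920996 ≡ 812
1921^32 ≡ 812^2 = 659344 ≡ 1802
1921^64 ≡ 1802^2 = 3247204 ≡ 1851
1921^128 ≡ 1851^2 = 3426201 ≡ 1335
1921^256 ≡ 1335^2 = 1782225 ≡ 1214
1921^512 ≡ 1214^2 = 1473796 ≡ 1386
1921^1024 ≡ 1386^2 = 1920996 ≡ 812
1720 = 1024 + 512 + 128 + 32 + 16 + 8, so 1921^1720 ≡ 812·1386·1335·1802·812·1386 ≡ 1352 (mod 2017)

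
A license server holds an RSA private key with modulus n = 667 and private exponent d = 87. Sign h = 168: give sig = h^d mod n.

654

h^2 ≡ 168^2 = 28224 ≡ 210
h^4 ≡ 210^2 = 44100 ≡ 78
h^8 ≡ 78^2 = 6084 ≡ 81
h^16 ≡ 81^2 = 6561 ≡ 558
h^32 ≡ 558^2 = 311364 ≡ 542
h^64 ≡ 542^2 = 293764 ≡ 284
87 = 64 + 16 + 4 + 2 + 1, so h^87 ≡ 284·558·78·210·168 ≡ 654 (mod 667)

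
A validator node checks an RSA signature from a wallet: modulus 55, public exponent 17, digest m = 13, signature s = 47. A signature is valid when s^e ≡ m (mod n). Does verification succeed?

s^2 ≡ 47^2 = 2209 ≡ 9
s^4 ≡ 9^2 = 81 ≡ 26
s^8 ≡ 26^2 = 676 ≡ 16
s^16 ≡ 16^2 = 256 ≡ 36
17 = 16 + 1, so s^17 ≡ 36·47 ≡ 42 (mod 55)
The recovered value 42 does not match the digest 13.

fails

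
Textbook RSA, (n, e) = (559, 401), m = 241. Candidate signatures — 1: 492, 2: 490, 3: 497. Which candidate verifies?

1

Candidate 1: Squares mod 559: 492^1≡492, 492^2≡17, 492^4≡289, 492^8≡230, 492^16≡354, 492^32≡100, 492^64≡497, 492^128≡490, 492^256≡289; 401 = 256 + 128 + 16 + 1, so 492^401 ≡ 289·490·354·492 ≡ 241 (mod 559)
  → matches m = 241
Candidate 2: Squares mod 559: 490^1≡490, 490^2≡289, 490^4≡230, 490^8≡354, 490^16≡100, 490^32≡497, 490^64≡490, 490^128≡289, 490^256≡230; 401 = 256 + 128 + 16 + 1, so 490^401 ≡ 230·289·100·490 ≡ 289 (mod 559)
Candidate 3: Squares mod 559: 497^1≡497, 497^2≡490, 497^4≡289, 497^8≡230, 497^16≡354, 497^32≡100, 497^64≡497, 497^128≡490, 497^256≡289; 401 = 256 + 128 + 16 + 1, so 497^401 ≡ 289·490·354·497 ≡ 490 (mod 559)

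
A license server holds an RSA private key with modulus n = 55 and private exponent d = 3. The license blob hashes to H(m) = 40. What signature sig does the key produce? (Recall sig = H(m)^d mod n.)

35

(H(m))^2 ≡ 40^2 = 1600 ≡ 5
3 = 2 + 1, so (H(m))^3 ≡ 5·40 ≡ 35 (mod 55)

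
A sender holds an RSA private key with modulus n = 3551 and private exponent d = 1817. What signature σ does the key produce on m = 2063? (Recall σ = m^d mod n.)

m^2 ≡ 2063^2 = 4255969 ≡ 1871
m^4 ≡ 1871^2 = 3500641 ≡ 2906
m^8 ≡ 2906^2 = 8444836 ≡ 558
m^16 ≡ 558^2 = 311364 ≡ 2427
m^32 ≡ 2427^2 = 5890329 ≡ 2771
m^64 ≡ 2771^2 = 7678441 ≡ 1179
m^128 ≡ 1179^2 = 1390041 ≡ 1600
m^256 ≡ 1600^2 = 2560000 ≡ 3280
m^512 ≡ 3280^2 = 10758400 ≡ 2421
m^1024 ≡ 2421^2 = 5861241 ≡ 2091
1817 = 1024 + 512 + 256 + 16 + 8 + 1, so m^1817 ≡ 2091·2421·3280·2427·558·2063 ≡ 2886 (mod 3551)

2886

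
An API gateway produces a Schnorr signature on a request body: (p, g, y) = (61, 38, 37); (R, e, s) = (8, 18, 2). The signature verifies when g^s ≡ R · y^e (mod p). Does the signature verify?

g^s mod p:
38^2 mod 61 = 41
R · y^e mod p:
37^18 mod 61 = 52
8·52 = 416 ≡ 50 (mod 61)
41 ≠ 50; the check fails.

does not verify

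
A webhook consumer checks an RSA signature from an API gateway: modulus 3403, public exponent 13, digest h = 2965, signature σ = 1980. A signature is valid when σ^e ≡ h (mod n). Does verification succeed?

σ^2 ≡ 1980^2 = 3920400 ≡ 144
σ^4 ≡ 144^2 = 20736 ≡ 318
σ^8 ≡ 318^2 = 101124 ≡ 2437
13 = 8 + 4 + 1, so σ^13 ≡ 2437·318·1980 ≡ 2965 (mod 3403)
2965 = h, so the signature checks out.

passes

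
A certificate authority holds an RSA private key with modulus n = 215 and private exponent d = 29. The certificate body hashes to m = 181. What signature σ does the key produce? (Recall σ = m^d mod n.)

m^2 ≡ 181^2 = 32761 ≡ 81
m^4 ≡ 81^2 = 6561 ≡ 111
m^8 ≡ 111^2 = 12321 ≡ 66
m^16 ≡ 66^2 = 4356 ≡ 56
29 = 16 + 8 + 4 + 1, so m^29 ≡ 56·66·111·181 ≡ 66 (mod 215)

66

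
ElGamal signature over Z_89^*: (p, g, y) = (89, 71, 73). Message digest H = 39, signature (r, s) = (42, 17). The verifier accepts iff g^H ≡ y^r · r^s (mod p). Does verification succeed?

passes

Left side g^H mod p:
71^2 = 5041 ≡ 57
71^4 ≡ 57^2 = 3249 ≡ 45
71^8 ≡ 45^2 = 2025 ≡ 67
71^16 ≡ 67^2 = 4489 ≡ 39
71^32 ≡ 39^2 = 1521 ≡ 8
39 = 32 + 4 + 2 + 1, so 71^39 ≡ 8·45·57·71 ≡ 79 (mod 89)
Right side y^r · r^s mod p:
73^2 = 5329 ≡ 78
73^4 ≡ 78^2 = 6084 ≡ 32
73^8 ≡ 32^2 = 1024 ≡ 45
73^16 ≡ 45^2 = 2025 ≡ 67
73^32 ≡ 67^2 = 4489 ≡ 39
42 = 32 + 8 + 2, so 73^42 ≡ 39·45·78 ≡ 8 (mod 89)
42^2 = 1764 ≡ 73
42^4 ≡ 73^2 = 5329 ≡ 78
42^8 ≡ 78^2 = 6084 ≡ 32
42^16 ≡ 32^2 = 1024 ≡ 45
17 = 16 + 1, so 42^17 ≡ 45·42 ≡ 21 (mod 89)
8·21 = 168 ≡ 79 (mod 89)
79 ≡ 79 (mod 89), so the signature is genuine.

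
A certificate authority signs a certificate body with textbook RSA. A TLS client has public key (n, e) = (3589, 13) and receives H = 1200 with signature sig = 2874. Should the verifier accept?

sig^2 ≡ 2874^2 = 8259876 ≡ 1587
sig^4 ≡ 1587^2 = 2518569 ≡ 2680
sig^8 ≡ 2680^2 = 7182400 ≡ 811
13 = 8 + 4 + 1, so sig^13 ≡ 811·2680·2874 ≡ 2389 (mod 3589)
The recovered value 2389 does not match the digest 1200.

reject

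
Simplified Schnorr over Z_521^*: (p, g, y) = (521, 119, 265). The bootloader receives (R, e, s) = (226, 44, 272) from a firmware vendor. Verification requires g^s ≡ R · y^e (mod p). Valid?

g^s mod p:
119^2 = 14161 ≡ 94
119^4 ≡ 94^2 = 8836 ≡ 500
119^8 ≡ 500^2 = 250000 ≡ 441
119^16 ≡ 441^2 = 194481 ≡ 148
119^32 ≡ 148^2 = 21904 ≡ 22
119^64 ≡ 22^2 = 484
119^128 ≡ 484^2 = 234256 ≡ 327
119^256 ≡ 327^2 = 106929 ≡ 124
272 = 256 + 16, so 119^272 ≡ 124·148 ≡ 117 (mod 521)
R · y^e mod p:
265^2 = 70225 ≡ 411
265^4 ≡ 411^2 = 168921 ≡ 117
265^8 ≡ 117^2 = 13689 ≡ 143
265^16 ≡ 143^2 = 20449 ≡ 130
265^32 ≡ 130^2 = 16900 ≡ 228
44 = 32 + 8 + 4, so 265^44 ≡ 228·143·117 ≡ 427 (mod 521)
226·427 = 96502 ≡ 117 (mod 521)
117 ≡ 117 (mod 521); signature holds.

yes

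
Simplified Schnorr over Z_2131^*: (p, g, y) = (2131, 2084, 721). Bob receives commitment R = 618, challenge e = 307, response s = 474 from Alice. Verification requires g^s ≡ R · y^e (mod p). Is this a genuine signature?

g^s mod p:
Squares mod 2131: 2084^1≡2084, 2084^2≡78, 2084^4≡1822, 2084^8≡1717, 2084^16≡916, 2084^32≡1573, 2084^64≡238, 2084^128≡1238, 2084^256≡455
474 = 256 + 128 + 64 + 16 + 8 + 2, so 2084^474 ≡ 455·1238·238·916·1717·78 ≡ 1183 (mod 2131)
R · y^e mod p:
Squares mod 2131: 721^1≡721, 721^2≡2008, 721^4≡212, 721^8≡193, 721^16≡1022, 721^32≡294, 721^64≡1196, 721^128≡515, 721^256≡981
307 = 256 + 32 + 16 + 2 + 1, so 721^307 ≡ 981·294·1022·2008·721 ≡ 1975 (mod 2131)
618·1975 = 1220550 ≡ 1618 (mod 2131)
1183 ≠ 1618; the check fails.

forged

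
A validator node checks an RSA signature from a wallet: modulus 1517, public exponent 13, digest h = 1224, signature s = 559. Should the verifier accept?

accept

s^13 mod 1517 = 1224
1224 = h, so the signature checks out.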